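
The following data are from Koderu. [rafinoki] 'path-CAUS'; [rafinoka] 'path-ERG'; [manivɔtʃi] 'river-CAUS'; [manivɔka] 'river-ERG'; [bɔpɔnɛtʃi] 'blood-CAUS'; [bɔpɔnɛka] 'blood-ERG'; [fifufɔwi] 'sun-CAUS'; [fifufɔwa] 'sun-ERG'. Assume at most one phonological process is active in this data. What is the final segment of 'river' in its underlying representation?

The stem for 'river' ends in [tʃ] in [manivɔtʃi] but [k] in [manivɔka].
If /k/ were underlying and a rule turned it into [tʃ] before the CAUS suffix, 'path' would also alternate; but it has [k] in both [rafinoki] and [rafinoka].
Therefore /tʃ/ is basic and [k] is derived by depalatalization (palato-alveolar /tʃ/ becomes [k] when no front vowel follows).

/tʃ/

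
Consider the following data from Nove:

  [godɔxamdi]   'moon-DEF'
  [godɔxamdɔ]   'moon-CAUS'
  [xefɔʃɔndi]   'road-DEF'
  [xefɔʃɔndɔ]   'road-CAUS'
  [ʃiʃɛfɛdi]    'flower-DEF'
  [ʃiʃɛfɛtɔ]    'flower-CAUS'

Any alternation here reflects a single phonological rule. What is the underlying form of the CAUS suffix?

The CAUS morpheme has two allomorphs, [-dɔ] and [-tɔ].
The DEF suffix, which begins with [d], is invariant after every stem; so [d] is not altered by any rule here.
The CAUS suffix is therefore /-tɔ/ underlyingly, with post-nasal voicing: voiceless stops become voiced after a nasal.

/-tɔ/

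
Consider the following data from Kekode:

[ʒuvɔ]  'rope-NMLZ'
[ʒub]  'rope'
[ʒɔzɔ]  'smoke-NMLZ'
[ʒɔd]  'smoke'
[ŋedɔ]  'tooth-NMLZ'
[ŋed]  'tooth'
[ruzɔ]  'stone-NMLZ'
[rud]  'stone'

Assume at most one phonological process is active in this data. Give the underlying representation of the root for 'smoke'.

/ʒɔz/

'smoke' shows [z] ~ [d] at the end of the stem ([ʒɔzɔ] vs [ʒɔd]).
If /d/ were underlying and a rule turned it into [z] before the NMLZ suffix, 'tooth' would also alternate; but it has [d] in both [ŋedɔ] and [ŋed].
So /z/ is underlying, and a rule of word-final hardening — voiced fricatives become stops word-finally — gives [d].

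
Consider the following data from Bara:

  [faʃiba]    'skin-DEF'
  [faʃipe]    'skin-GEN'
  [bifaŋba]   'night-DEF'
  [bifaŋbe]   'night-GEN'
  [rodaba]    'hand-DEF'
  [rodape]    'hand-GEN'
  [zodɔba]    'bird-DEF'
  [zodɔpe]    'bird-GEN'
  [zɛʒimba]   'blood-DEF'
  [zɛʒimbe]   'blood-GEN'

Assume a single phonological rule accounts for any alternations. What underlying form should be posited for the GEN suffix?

The GEN morpheme has two allomorphs, [-be] and [-pe].
The DEF suffix, which begins with [b], is invariant after every stem; so [b] is not altered by any rule here.
The GEN suffix is therefore /-pe/ underlyingly, with post-nasal voicing: voiceless stops become voiced after a nasal.

/-pe/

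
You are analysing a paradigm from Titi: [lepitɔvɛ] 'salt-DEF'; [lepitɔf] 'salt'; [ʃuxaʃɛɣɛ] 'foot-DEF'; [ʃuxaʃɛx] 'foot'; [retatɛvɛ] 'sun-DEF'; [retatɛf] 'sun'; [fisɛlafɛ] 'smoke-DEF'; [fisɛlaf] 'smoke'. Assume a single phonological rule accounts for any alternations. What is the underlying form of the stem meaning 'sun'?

The root 'sun' surfaces as [retatɛvɛ] and [retatɛf], with a stem-final [v] ~ [f] alternation.
Compare 'smoke', with invariant [f] in [fisɛlafɛ] and [fisɛlaf]: an analysis with underlying /f/ and a rule producing [v] before the DEF suffix would wrongly predict alternation here too.
The alternation reflects word-final obstruent devoicing: voiced obstruents become voiceless word-finally. /v/ is underlying.

/retatɛv/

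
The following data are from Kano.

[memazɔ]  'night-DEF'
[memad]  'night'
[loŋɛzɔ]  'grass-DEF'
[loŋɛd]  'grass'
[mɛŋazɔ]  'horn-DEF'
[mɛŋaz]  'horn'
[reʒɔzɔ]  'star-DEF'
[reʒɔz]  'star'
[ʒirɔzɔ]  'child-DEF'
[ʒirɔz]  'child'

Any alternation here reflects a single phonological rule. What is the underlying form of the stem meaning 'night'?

In [memazɔ] and [memad] the final segment of 'night' alternates: [z] ~ [d].
The stem 'child' ([ʒirɔzɔ], [ʒirɔz]) shows [z] unchanged in both environments, so [z] cannot be basic with [d] derived in isolation.
The underlying segment must be /d/; voiced stops become fricatives between vowels, yielding [z] there.
Hence 'night' is /memad/ underlyingly.

/memad/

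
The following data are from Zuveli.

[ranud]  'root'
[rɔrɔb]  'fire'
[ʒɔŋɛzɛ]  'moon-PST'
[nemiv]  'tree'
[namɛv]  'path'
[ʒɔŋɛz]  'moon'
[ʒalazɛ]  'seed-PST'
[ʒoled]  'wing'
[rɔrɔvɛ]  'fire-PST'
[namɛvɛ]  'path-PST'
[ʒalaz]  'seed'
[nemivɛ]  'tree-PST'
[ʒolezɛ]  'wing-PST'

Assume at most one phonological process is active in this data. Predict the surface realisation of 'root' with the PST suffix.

[ranuzɛ]

The stem for 'wing' ends in [z] in [ʒolezɛ] but [d] in [ʒoled].
The stem 'moon' ([ʒɔŋɛzɛ], [ʒɔŋɛz]) shows [z] unchanged in both environments, so [z] cannot be basic with [d] derived in isolation.
The underlying segment must be /d/; voiced stops become fricatives between vowels, yielding [z] there.
From [ranud] the stem 'root' is /ranud/; between vowels this yields [ranuzɛ].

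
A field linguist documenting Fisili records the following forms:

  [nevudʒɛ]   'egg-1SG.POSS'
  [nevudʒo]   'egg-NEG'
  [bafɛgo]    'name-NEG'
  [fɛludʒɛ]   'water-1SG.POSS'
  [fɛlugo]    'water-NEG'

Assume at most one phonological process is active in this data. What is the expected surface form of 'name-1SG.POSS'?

[bafɛdʒɛ]

In [fɛludʒɛ] and [fɛlugo] the final segment of 'water' alternates: [dʒ] ~ [g].
Compare 'egg', with invariant [dʒ] in [nevudʒɛ] and [nevudʒo]: an analysis with underlying /dʒ/ and a rule producing [g] before the NEG suffix would wrongly predict alternation here too.
So /g/ is underlying, and a rule of palatalization before a front vowel — /g/ becomes palato-alveolar [dʒ] before a front vowel — gives [dʒ].
From [bafɛgo] the stem 'name' is /bafɛg/; before a front vowel this yields [bafɛdʒɛ].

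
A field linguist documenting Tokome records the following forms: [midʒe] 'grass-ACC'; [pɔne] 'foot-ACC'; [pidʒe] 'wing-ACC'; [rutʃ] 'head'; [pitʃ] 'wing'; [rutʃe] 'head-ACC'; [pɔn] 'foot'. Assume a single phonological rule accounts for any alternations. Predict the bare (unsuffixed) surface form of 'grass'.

[mitʃ]

'wing' shows [dʒ] ~ [tʃ] at the end of the stem ([pidʒe] vs [pitʃ]).
The stem 'head' ([rutʃe], [rutʃ]) shows [tʃ] unchanged in both environments, so [tʃ] cannot be basic with [dʒ] derived before the ACC suffix.
The alternation reflects word-final obstruent devoicing: voiced obstruents become voiceless word-finally. /dʒ/ is underlying.
From [midʒe] the stem 'grass' is /midʒ/; word-finally this yields [mitʃ].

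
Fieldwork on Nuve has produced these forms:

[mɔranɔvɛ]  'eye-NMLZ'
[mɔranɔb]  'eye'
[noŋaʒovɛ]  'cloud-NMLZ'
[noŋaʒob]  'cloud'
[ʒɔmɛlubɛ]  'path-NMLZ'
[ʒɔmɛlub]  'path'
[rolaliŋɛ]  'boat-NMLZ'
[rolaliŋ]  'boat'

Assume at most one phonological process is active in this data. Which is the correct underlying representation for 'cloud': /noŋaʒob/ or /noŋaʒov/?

/noŋaʒov/

In [noŋaʒovɛ] and [noŋaʒob] the final segment of 'cloud' alternates: [v] ~ [b].
If /b/ were underlying and a rule turned it into [v] before the NMLZ suffix, 'path' would also alternate; but it has [b] in both [ʒɔmɛlubɛ] and [ʒɔmɛlub].
So /v/ is underlying, and a rule of word-final hardening — voiced fricatives become stops word-finally — gives [b].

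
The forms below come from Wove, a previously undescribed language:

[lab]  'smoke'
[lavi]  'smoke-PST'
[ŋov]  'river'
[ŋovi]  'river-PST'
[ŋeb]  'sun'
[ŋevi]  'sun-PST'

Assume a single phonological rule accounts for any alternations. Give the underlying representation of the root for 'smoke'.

In [lab] and [lavi] the final segment of 'smoke' alternates: [b] ~ [v].
Compare 'river', with invariant [v] in [ŋov] and [ŋovi]: an analysis with underlying /v/ and a rule producing [b] in isolation would wrongly predict alternation here too.
So /b/ is underlying, and a rule of intervocalic spirantization — voiced stops become fricatives between vowels — gives [v].

/lab/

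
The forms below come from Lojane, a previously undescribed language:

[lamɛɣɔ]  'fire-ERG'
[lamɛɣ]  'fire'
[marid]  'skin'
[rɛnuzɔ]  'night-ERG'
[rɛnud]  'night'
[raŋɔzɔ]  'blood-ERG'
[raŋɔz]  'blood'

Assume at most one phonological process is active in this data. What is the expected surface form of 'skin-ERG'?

[marizɔ]

The root 'night' surfaces as [rɛnuzɔ] and [rɛnud], with a stem-final [z] ~ [d] alternation.
But 'blood' keeps [z] in both environments ([raŋɔzɔ], [raŋɔz]), so there is no rule changing /z/ to [d] in isolation.
The underlying segment must be /d/; voiced stops become fricatives between vowels, yielding [z] there.
From [marid] the stem 'skin' is /marid/; between vowels this yields [marizɔ].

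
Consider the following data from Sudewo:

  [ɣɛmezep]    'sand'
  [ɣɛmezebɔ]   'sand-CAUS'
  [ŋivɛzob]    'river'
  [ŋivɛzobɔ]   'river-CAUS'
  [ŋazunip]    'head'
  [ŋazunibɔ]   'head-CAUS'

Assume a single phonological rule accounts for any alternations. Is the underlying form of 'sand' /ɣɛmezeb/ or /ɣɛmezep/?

/ɣɛmezep/

The root 'sand' surfaces as [ɣɛmezep] and [ɣɛmezebɔ], with a stem-final [p] ~ [b] alternation.
Compare 'river', with invariant [b] in [ŋivɛzob] and [ŋivɛzobɔ]: an analysis with underlying /b/ and a rule producing [p] in isolation would wrongly predict alternation here too.
The alternation reflects intervocalic voicing: voiceless stops become voiced between vowels. /p/ is underlying.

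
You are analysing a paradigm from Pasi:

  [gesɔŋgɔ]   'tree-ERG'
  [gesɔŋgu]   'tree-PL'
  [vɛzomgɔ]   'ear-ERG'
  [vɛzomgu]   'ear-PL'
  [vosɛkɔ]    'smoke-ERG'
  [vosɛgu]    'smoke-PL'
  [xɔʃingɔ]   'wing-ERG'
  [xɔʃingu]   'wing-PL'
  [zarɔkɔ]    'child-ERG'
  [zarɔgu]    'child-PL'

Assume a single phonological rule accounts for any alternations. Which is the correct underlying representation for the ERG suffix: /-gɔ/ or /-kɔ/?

/-kɔ/

The ERG suffix surfaces as [-gɔ] and [-kɔ], depending on the final segment of the stem.
By contrast the PL suffix keeps its initial [g] throughout — that segment must be underlying.
The ERG suffix is therefore /-kɔ/ underlyingly, with post-nasal voicing: voiceless stops become voiced after a nasal.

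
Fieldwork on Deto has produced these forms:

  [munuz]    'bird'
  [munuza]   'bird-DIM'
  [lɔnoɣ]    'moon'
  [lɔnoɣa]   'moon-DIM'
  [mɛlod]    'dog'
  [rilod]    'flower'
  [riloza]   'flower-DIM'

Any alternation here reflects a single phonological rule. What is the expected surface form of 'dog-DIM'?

'flower' shows [d] ~ [z] at the end of the stem ([rilod] vs [riloza]).
But 'bird' keeps [z] in both environments ([munuz], [munuza]), so there is no rule changing /z/ to [d] in isolation.
So /d/ is underlying, and a rule of intervocalic spirantization — voiced stops become fricatives between vowels — gives [z].
From [mɛlod] the stem 'dog' is /mɛlod/; between vowels this yields [mɛloza].

[mɛloza]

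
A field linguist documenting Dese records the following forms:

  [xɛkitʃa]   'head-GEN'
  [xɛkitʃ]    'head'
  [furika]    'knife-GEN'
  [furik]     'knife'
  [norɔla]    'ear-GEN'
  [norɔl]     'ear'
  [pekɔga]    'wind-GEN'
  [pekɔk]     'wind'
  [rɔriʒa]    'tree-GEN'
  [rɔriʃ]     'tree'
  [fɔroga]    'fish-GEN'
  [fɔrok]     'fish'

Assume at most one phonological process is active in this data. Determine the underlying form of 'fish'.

In [fɔroga] and [fɔrok] the final segment of 'fish' alternates: [g] ~ [k].
But 'knife' keeps [k] in both environments ([furika], [furik]), so there is no rule changing /k/ to [g] before the GEN suffix.
The alternation reflects word-final obstruent devoicing: voiced obstruents become voiceless word-finally. /g/ is underlying.
So 'fish' = /fɔrog/.

/fɔrog/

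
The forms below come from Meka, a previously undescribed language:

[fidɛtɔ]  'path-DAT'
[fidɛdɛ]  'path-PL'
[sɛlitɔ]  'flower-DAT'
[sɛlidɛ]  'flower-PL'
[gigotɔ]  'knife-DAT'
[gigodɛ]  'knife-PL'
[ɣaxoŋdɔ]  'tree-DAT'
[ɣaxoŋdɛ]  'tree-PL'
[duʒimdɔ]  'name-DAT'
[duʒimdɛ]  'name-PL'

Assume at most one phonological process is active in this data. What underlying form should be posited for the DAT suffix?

The DAT suffix surfaces as [-dɔ] and [-tɔ], depending on the final segment of the stem.
By contrast the PL suffix keeps its initial [d] throughout — that segment must be underlying.
So the underlying form is /-tɔ/, and voiceless stops become voiced after a nasal.

/-tɔ/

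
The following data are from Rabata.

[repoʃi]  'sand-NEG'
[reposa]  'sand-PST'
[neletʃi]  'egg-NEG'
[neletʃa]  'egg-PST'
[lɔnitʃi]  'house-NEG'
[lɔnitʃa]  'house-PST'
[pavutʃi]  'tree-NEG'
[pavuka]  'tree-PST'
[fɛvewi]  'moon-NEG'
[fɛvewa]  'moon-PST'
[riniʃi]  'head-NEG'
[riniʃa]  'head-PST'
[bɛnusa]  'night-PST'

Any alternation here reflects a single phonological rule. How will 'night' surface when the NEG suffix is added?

The stem for 'sand' ends in [ʃ] in [repoʃi] but [s] in [reposa].
The stem 'head' ([riniʃi], [riniʃa]) shows [ʃ] unchanged in both environments, so [ʃ] cannot be basic with [s] derived before the PST suffix.
The underlying segment must be /s/; /k/ and /s/ become palato-alveolar [tʃ] and [ʃ] before a front vowel, yielding [ʃ] there.
The one attested form of 'night', [bɛnusa], shows underlying /bɛnus/. Applying the same rule before a front vowel gives [bɛnuʃi].

[bɛnuʃi]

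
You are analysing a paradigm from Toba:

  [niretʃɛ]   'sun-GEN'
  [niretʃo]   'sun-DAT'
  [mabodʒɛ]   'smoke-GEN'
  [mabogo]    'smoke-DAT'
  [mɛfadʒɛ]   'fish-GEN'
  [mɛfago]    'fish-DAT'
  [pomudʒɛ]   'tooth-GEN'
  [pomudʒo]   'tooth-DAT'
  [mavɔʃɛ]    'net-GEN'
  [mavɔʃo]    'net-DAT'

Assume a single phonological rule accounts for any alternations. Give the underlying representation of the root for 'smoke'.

'smoke' shows [dʒ] ~ [g] at the end of the stem ([mabodʒɛ] vs [mabogo]).
If /dʒ/ were underlying and a rule turned it into [g] before the DAT suffix, 'tooth' would also alternate; but it has [dʒ] in both [pomudʒɛ] and [pomudʒo].
Therefore /g/ is basic and [dʒ] is derived by palatalization before a front vowel (/g/ becomes palato-alveolar [dʒ] before a front vowel).

/mabog/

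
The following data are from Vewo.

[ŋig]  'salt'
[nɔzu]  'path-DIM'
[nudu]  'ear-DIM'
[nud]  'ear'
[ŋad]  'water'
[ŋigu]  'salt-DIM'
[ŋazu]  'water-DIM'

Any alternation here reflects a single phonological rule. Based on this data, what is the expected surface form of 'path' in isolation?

The root 'water' surfaces as [ŋad] and [ŋazu], with a stem-final [d] ~ [z] alternation.
Compare 'ear', with invariant [d] in [nud] and [nudu]: an analysis with underlying /d/ and a rule producing [z] before the DIM suffix would wrongly predict alternation here too.
The underlying segment must be /z/; voiced fricatives become stops word-finally, yielding [d] there.
The one attested form of 'path', [nɔzu], shows underlying /nɔz/. Applying the same rule word-finally gives [nɔd].

[nɔd]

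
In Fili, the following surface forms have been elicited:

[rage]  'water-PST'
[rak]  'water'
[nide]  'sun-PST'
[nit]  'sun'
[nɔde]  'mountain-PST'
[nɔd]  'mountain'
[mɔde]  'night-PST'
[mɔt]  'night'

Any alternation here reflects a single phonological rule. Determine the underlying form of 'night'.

/mɔt/

In [mɔde] and [mɔt] the final segment of 'night' alternates: [d] ~ [t].
Compare 'mountain', with invariant [d] in [nɔde] and [nɔd]: an analysis with underlying /d/ and a rule producing [t] in isolation would wrongly predict alternation here too.
The alternation reflects intervocalic voicing: voiceless stops become voiced between vowels. /t/ is underlying.
The underlying form of 'night' is therefore /mɔt/.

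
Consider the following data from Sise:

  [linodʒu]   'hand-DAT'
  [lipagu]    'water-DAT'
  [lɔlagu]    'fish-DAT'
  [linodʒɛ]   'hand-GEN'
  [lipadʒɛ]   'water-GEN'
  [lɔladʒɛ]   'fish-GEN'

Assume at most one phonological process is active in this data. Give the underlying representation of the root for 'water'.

In [lipagu] and [lipadʒɛ] the final segment of 'water' alternates: [g] ~ [dʒ].
But 'hand' keeps [dʒ] in both environments ([linodʒu], [linodʒɛ]), so there is no rule changing /dʒ/ to [g] before the DAT suffix.
So /g/ is underlying, and a rule of palatalization before a front vowel — /g/ becomes palato-alveolar [dʒ] before a front vowel — gives [dʒ].

/lipag/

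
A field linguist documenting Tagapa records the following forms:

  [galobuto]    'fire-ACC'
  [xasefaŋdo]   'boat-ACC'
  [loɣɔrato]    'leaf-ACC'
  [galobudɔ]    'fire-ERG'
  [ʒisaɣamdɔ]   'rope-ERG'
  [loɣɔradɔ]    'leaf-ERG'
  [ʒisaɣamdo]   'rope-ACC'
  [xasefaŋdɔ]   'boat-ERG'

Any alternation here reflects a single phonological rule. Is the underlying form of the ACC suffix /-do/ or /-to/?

/-to/

The ACC morpheme has two allomorphs, [-do] and [-to].
The ERG suffix, which begins with [d], is invariant after every stem; so [d] is not altered by any rule here.
So the underlying form is /-to/, and voiceless stops become voiced after a nasal.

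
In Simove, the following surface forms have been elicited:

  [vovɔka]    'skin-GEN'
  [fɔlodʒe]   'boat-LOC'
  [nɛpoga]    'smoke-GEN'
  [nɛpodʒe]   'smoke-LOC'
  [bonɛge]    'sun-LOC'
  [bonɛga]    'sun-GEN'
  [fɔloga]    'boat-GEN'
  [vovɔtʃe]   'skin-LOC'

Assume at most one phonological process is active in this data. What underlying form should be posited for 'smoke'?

In [nɛpodʒe] and [nɛpoga] the final segment of 'smoke' alternates: [dʒ] ~ [g].
If /g/ were underlying and a rule turned it into [dʒ] before the LOC suffix, 'sun' would also alternate; but it has [g] in both [bonɛge] and [bonɛga].
Therefore /dʒ/ is basic and [g] is derived by depalatalization (palato-alveolar /tʃ/ and /dʒ/ become [k] and [g] when no front vowel follows).
The underlying form of 'smoke' is therefore /nɛpodʒ/.

/nɛpodʒ/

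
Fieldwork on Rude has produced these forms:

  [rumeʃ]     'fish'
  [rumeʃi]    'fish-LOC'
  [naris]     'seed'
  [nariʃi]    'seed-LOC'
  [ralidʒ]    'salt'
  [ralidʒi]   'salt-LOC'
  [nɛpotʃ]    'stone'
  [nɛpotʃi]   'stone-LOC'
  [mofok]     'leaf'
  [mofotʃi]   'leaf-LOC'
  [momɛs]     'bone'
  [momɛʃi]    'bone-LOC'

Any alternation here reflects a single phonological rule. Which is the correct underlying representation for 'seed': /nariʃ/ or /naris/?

/naris/

'seed' shows [s] ~ [ʃ] at the end of the stem ([naris] vs [nariʃi]).
The stem 'fish' ([rumeʃ], [rumeʃi]) shows [ʃ] unchanged in both environments, so [ʃ] cannot be basic with [s] derived in isolation.
Therefore /s/ is basic and [ʃ] is derived by palatalization before a front vowel (/k/ and /s/ become palato-alveolar [tʃ] and [ʃ] before a front vowel).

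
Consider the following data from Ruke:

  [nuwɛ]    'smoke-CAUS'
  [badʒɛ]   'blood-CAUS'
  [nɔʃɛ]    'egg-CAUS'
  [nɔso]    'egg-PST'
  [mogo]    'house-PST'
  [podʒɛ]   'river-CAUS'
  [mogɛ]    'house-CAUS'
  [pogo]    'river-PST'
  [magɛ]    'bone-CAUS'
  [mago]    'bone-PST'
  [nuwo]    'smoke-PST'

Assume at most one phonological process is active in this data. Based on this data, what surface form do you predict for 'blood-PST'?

[bago]

The root 'river' surfaces as [pogo] and [podʒɛ], with a stem-final [g] ~ [dʒ] alternation.
The stem 'bone' ([mago], [magɛ]) shows [g] unchanged in both environments, so [g] cannot be basic with [dʒ] derived before the CAUS suffix.
The underlying segment must be /dʒ/; palato-alveolar /dʒ/ and /ʃ/ become [g] and [s] when no front vowel follows, yielding [g] there.
The one attested form of 'blood', [badʒɛ], shows underlying /badʒ/. Applying the same rule when no front vowel follows gives [bago].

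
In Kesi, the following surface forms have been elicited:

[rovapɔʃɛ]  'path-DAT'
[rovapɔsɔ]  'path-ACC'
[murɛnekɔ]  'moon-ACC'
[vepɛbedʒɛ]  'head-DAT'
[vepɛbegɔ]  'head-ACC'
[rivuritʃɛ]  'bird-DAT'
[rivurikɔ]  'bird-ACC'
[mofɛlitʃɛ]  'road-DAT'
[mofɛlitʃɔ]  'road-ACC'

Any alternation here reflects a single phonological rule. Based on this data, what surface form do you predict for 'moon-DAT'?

'bird' shows [tʃ] ~ [k] at the end of the stem ([rivuritʃɛ] vs [rivurikɔ]).
Compare 'road', with invariant [tʃ] in [mofɛlitʃɛ] and [mofɛlitʃɔ]: an analysis with underlying /tʃ/ and a rule producing [k] before the ACC suffix would wrongly predict alternation here too.
So /k/ is underlying, and a rule of palatalization before a front vowel — /k/, /g/ and /s/ become palato-alveolar [tʃ], [dʒ] and [ʃ] before a front vowel — gives [tʃ].
From [murɛnekɔ] the stem 'moon' is /murɛnek/; before a front vowel this yields [murɛnetʃɛ].

[murɛnetʃɛ]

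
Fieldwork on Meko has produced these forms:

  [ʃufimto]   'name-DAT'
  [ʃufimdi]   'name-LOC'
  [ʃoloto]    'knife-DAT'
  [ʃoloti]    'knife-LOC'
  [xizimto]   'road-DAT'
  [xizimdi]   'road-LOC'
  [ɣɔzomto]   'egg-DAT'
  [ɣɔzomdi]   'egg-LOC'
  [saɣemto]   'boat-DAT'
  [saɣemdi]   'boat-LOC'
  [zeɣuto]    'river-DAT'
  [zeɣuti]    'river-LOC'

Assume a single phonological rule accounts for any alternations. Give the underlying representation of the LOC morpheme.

/-di/

The LOC suffix surfaces as [-di] and [-ti], depending on the final segment of the stem.
The DAT suffix, which begins with [t], is invariant after every stem; so [t] is not altered by any rule here.
The LOC suffix is therefore /-di/ underlyingly, with post-vocalic devoicing: voiced stops become voiceless after a vowel.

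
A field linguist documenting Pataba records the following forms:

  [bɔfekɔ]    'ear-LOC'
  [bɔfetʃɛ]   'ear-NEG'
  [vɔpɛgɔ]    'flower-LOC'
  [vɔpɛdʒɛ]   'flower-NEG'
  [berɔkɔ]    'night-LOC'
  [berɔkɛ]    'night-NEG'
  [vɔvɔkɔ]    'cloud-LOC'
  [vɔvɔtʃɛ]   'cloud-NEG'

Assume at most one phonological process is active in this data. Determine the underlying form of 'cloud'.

/vɔvɔtʃ/

The root 'cloud' surfaces as [vɔvɔkɔ] and [vɔvɔtʃɛ], with a stem-final [k] ~ [tʃ] alternation.
The stem 'night' ([berɔkɔ], [berɔkɛ]) shows [k] unchanged in both environments, so [k] cannot be basic with [tʃ] derived before the NEG suffix.
The underlying segment must be /tʃ/; palato-alveolar /tʃ/ and /dʒ/ become [k] and [g] when no front vowel follows, yielding [k] there.
So 'cloud' = /vɔvɔtʃ/.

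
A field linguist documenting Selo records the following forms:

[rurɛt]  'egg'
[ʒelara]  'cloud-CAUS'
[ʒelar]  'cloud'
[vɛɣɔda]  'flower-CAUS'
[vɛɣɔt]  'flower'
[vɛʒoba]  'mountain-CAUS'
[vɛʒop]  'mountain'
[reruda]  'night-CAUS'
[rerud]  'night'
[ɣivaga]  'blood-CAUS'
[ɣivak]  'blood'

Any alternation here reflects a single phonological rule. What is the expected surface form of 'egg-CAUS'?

[rurɛda]

The root 'flower' surfaces as [vɛɣɔda] and [vɛɣɔt], with a stem-final [d] ~ [t] alternation.
Compare 'night', with invariant [d] in [reruda] and [rerud]: an analysis with underlying /d/ and a rule producing [t] in isolation would wrongly predict alternation here too.
Therefore /t/ is basic and [d] is derived by intervocalic voicing (voiceless stops become voiced between vowels).
The one attested form of 'egg', [rurɛt], shows underlying /rurɛt/. Applying the same rule between vowels gives [rurɛda].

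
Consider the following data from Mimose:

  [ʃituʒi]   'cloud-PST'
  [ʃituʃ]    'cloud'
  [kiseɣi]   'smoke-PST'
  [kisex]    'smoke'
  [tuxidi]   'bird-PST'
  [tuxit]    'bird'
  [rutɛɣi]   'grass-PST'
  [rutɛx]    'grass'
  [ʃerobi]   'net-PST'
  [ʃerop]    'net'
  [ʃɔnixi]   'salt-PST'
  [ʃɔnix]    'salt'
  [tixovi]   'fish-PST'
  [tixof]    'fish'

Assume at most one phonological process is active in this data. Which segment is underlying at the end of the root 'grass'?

/ɣ/

In [rutɛɣi] and [rutɛx] the final segment of 'grass' alternates: [ɣ] ~ [x].
But 'salt' keeps [x] in both environments ([ʃɔnixi], [ʃɔnix]), so there is no rule changing /x/ to [ɣ] before the PST suffix.
Therefore /ɣ/ is basic and [x] is derived by word-final obstruent devoicing (voiced obstruents become voiceless word-finally).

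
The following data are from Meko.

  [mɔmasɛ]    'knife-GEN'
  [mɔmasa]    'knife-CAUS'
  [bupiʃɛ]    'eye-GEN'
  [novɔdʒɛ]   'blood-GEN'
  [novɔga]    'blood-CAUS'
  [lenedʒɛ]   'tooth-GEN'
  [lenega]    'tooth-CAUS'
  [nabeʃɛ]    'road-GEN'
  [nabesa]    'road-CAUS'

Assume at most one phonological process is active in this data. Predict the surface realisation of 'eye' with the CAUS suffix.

In [nabeʃɛ] and [nabesa] the final segment of 'road' alternates: [ʃ] ~ [s].
Compare 'knife', with invariant [s] in [mɔmasɛ] and [mɔmasa]: an analysis with underlying /s/ and a rule producing [ʃ] before the GEN suffix would wrongly predict alternation here too.
The alternation reflects depalatalization: palato-alveolar /dʒ/ and /ʃ/ become [g] and [s] when no front vowel follows. /ʃ/ is underlying.
From [bupiʃɛ] the stem 'eye' is /bupiʃ/; when no front vowel follows this yields [bupisa].

[bupisa]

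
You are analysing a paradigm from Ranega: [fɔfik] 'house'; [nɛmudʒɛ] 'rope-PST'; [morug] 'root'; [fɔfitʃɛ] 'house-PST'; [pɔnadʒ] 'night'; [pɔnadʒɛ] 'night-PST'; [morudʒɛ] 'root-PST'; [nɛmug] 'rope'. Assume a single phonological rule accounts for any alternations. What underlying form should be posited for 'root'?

/morug/

In [morudʒɛ] and [morug] the final segment of 'root' alternates: [dʒ] ~ [g].
If /dʒ/ were underlying and a rule turned it into [g] in isolation, 'night' would also alternate; but it has [dʒ] in both [pɔnadʒɛ] and [pɔnadʒ].
The alternation reflects palatalization before a front vowel: /k/ and /g/ become palato-alveolar [tʃ] and [dʒ] before a front vowel. /g/ is underlying.
Hence 'root' is /morug/ underlyingly.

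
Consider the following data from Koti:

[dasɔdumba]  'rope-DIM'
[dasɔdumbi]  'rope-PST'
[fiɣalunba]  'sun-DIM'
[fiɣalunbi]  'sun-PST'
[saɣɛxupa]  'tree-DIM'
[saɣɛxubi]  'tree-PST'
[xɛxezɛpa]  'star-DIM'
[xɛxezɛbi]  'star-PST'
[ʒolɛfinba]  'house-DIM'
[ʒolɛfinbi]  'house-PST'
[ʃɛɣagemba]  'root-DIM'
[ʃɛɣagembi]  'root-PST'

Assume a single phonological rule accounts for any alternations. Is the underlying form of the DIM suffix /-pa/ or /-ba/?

/-pa/

The DIM morpheme has two allomorphs, [-ba] and [-pa].
The PST suffix, which begins with [b], is invariant after every stem; so [b] is not altered by any rule here.
The DIM suffix is therefore /-pa/ underlyingly, with post-nasal voicing: voiceless stops become voiced after a nasal.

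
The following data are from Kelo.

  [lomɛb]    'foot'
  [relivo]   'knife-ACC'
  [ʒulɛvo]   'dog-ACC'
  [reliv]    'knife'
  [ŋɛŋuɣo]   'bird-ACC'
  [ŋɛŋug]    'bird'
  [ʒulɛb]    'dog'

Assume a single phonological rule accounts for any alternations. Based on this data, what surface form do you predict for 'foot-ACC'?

In [ʒulɛvo] and [ʒulɛb] the final segment of 'dog' alternates: [v] ~ [b].
If /v/ were underlying and a rule turned it into [b] in isolation, 'knife' would also alternate; but it has [v] in both [relivo] and [reliv].
The underlying segment must be /b/; voiced stops become fricatives between vowels, yielding [v] there.
From [lomɛb] the stem 'foot' is /lomɛb/; between vowels this yields [lomɛvo].

[lomɛvo]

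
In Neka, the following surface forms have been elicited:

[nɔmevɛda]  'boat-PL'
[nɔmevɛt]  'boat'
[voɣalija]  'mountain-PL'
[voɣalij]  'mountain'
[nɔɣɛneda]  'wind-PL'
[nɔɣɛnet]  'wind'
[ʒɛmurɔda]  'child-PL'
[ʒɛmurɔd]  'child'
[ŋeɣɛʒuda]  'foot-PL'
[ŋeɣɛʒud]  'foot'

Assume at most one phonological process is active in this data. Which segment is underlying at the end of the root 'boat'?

/t/

The root 'boat' surfaces as [nɔmevɛda] and [nɔmevɛt], with a stem-final [d] ~ [t] alternation.
The stem 'foot' ([ŋeɣɛʒuda], [ŋeɣɛʒud]) shows [d] unchanged in both environments, so [d] cannot be basic with [t] derived in isolation.
The alternation reflects intervocalic voicing: voiceless stops become voiced between vowels. /t/ is underlying.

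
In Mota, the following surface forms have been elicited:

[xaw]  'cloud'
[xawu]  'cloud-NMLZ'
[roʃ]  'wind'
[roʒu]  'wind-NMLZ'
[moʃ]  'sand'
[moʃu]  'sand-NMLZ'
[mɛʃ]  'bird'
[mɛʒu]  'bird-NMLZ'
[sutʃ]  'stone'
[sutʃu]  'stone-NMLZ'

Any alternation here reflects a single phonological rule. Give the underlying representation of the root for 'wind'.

/roʒ/

The stem for 'wind' ends in [ʃ] in [roʃ] but [ʒ] in [roʒu].
But 'sand' keeps [ʃ] in both environments ([moʃ], [moʃu]), so there is no rule changing /ʃ/ to [ʒ] before the NMLZ suffix.
The alternation reflects word-final obstruent devoicing: voiced obstruents become voiceless word-finally. /ʒ/ is underlying.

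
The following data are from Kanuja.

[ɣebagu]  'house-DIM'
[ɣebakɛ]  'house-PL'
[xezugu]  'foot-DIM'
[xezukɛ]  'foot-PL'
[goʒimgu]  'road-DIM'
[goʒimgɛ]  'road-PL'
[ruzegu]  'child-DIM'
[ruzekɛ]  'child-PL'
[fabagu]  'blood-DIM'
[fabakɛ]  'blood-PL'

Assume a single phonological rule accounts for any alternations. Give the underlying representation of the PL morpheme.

/-kɛ/

The PL suffix surfaces as [-gɛ] and [-kɛ], depending on the final segment of the stem.
By contrast the DIM suffix keeps its initial [g] throughout — that segment must be underlying.
The PL suffix is therefore /-kɛ/ underlyingly, with post-nasal voicing: voiceless stops become voiced after a nasal.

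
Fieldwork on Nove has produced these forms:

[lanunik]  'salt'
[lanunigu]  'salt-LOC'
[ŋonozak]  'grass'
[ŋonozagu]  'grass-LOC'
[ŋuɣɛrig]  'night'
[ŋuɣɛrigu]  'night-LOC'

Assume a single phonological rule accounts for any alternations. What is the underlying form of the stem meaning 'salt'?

The root 'salt' surfaces as [lanunik] and [lanunigu], with a stem-final [k] ~ [g] alternation.
Compare 'night', with invariant [g] in [ŋuɣɛrig] and [ŋuɣɛrigu]: an analysis with underlying /g/ and a rule producing [k] in isolation would wrongly predict alternation here too.
The alternation reflects intervocalic voicing: voiceless stops become voiced between vowels. /k/ is underlying.
Hence 'salt' is /lanunik/ underlyingly.

/lanunik/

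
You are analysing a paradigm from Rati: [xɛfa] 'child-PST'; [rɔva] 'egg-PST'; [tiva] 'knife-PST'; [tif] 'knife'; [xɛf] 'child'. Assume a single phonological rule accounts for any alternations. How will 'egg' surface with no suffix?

'knife' shows [v] ~ [f] at the end of the stem ([tiva] vs [tif]).
If /f/ were underlying and a rule turned it into [v] before the PST suffix, 'child' would also alternate; but it has [f] in both [xɛfa] and [xɛf].
The underlying segment must be /v/; voiced obstruents become voiceless word-finally, yielding [f] there.
The one attested form of 'egg', [rɔva], shows underlying /rɔv/. Applying the same rule word-finally gives [rɔf].

[rɔf]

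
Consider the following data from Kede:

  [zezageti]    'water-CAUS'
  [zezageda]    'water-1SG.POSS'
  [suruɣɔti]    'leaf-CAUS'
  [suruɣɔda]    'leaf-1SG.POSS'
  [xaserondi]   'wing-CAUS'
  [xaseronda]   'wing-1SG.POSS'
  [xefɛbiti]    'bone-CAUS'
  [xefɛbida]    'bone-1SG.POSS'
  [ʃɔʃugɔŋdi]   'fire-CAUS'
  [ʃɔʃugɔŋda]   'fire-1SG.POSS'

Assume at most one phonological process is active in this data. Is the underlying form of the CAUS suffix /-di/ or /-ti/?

The CAUS morpheme has two allomorphs, [-di] and [-ti].
By contrast the 1SG.POSS suffix keeps its initial [d] throughout — that segment must be underlying.
The CAUS suffix is therefore /-ti/ underlyingly, with post-nasal voicing: voiceless stops become voiced after a nasal.

/-ti/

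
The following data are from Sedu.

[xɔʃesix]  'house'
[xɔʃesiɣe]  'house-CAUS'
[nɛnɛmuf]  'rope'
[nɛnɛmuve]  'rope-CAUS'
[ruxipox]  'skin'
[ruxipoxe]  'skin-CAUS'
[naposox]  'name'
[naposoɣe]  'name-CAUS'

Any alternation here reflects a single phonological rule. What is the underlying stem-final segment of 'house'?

/ɣ/

The root 'house' surfaces as [xɔʃesix] and [xɔʃesiɣe], with a stem-final [x] ~ [ɣ] alternation.
If /x/ were underlying and a rule turned it into [ɣ] before the CAUS suffix, 'skin' would also alternate; but it has [x] in both [ruxipox] and [ruxipoxe].
So /ɣ/ is underlying, and a rule of word-final obstruent devoicing — voiced obstruents become voiceless word-finally — gives [x].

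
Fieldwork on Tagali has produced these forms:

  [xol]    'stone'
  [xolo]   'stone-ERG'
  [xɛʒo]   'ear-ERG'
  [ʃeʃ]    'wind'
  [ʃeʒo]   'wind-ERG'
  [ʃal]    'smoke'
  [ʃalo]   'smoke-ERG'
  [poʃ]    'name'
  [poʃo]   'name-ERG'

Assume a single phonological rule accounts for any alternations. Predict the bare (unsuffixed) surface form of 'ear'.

[xɛʃ]

The stem for 'wind' ends in [ʃ] in [ʃeʃ] but [ʒ] in [ʃeʒo].
The stem 'name' ([poʃ], [poʃo]) shows [ʃ] unchanged in both environments, so [ʃ] cannot be basic with [ʒ] derived before the ERG suffix.
Therefore /ʒ/ is basic and [ʃ] is derived by word-final obstruent devoicing (voiced obstruents become voiceless word-finally).
From [xɛʒo] the stem 'ear' is /xɛʒ/; word-finally this yields [xɛʃ].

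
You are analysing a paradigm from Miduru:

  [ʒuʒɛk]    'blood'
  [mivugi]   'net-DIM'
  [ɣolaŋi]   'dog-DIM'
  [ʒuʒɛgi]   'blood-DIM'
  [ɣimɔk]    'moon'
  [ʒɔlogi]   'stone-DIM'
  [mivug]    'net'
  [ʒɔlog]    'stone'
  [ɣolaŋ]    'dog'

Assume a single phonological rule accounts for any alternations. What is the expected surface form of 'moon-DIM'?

In [ʒuʒɛk] and [ʒuʒɛgi] the final segment of 'blood' alternates: [k] ~ [g].
But 'net' keeps [g] in both environments ([mivug], [mivugi]), so there is no rule changing /g/ to [k] in isolation.
So /k/ is underlying, and a rule of intervocalic voicing — voiceless stops become voiced between vowels — gives [g].
From [ɣimɔk] the stem 'moon' is /ɣimɔk/; between vowels this yields [ɣimɔgi].

[ɣimɔgi]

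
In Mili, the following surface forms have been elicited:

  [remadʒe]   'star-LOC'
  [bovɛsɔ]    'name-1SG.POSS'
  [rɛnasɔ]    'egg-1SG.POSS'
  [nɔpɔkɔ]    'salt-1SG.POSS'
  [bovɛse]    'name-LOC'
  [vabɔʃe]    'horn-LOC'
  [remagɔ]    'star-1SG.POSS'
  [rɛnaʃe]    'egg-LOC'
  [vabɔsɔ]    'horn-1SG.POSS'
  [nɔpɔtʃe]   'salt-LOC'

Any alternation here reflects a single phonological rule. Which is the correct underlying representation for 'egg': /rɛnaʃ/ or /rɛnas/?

'egg' shows [ʃ] ~ [s] at the end of the stem ([rɛnaʃe] vs [rɛnasɔ]).
Compare 'name', with invariant [s] in [bovɛse] and [bovɛsɔ]: an analysis with underlying /s/ and a rule producing [ʃ] before the LOC suffix would wrongly predict alternation here too.
So /ʃ/ is underlying, and a rule of depalatalization — palato-alveolar /tʃ/, /dʒ/ and /ʃ/ become [k], [g] and [s] when no front vowel follows — gives [s].

/rɛnaʃ/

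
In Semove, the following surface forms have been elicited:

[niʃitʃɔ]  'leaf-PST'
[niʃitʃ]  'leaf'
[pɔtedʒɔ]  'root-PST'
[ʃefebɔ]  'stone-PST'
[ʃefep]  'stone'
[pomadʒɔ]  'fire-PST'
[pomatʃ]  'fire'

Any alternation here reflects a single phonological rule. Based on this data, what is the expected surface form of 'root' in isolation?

In [pomadʒɔ] and [pomatʃ] the final segment of 'fire' alternates: [dʒ] ~ [tʃ].
If /tʃ/ were underlying and a rule turned it into [dʒ] before the PST suffix, 'leaf' would also alternate; but it has [tʃ] in both [niʃitʃɔ] and [niʃitʃ].
The alternation reflects word-final obstruent devoicing: voiced obstruents become voiceless word-finally. /dʒ/ is underlying.
The one attested form of 'root', [pɔtedʒɔ], shows underlying /pɔtedʒ/. Applying the same rule word-finally gives [pɔtetʃ].

[pɔtetʃ]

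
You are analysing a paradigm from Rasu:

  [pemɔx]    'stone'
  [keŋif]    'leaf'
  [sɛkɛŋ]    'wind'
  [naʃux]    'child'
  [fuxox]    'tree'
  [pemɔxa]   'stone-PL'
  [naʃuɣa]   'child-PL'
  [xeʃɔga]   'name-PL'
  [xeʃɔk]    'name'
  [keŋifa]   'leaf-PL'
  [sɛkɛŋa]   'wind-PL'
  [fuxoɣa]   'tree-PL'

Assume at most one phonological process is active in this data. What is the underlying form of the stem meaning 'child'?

The root 'child' surfaces as [naʃux] and [naʃuɣa], with a stem-final [x] ~ [ɣ] alternation.
If /x/ were underlying and a rule turned it into [ɣ] before the PL suffix, 'stone' would also alternate; but it has [x] in both [pemɔx] and [pemɔxa].
The underlying segment must be /ɣ/; voiced obstruents become voiceless word-finally, yielding [x] there.
Hence 'child' is /naʃuɣ/ underlyingly.

/naʃuɣ/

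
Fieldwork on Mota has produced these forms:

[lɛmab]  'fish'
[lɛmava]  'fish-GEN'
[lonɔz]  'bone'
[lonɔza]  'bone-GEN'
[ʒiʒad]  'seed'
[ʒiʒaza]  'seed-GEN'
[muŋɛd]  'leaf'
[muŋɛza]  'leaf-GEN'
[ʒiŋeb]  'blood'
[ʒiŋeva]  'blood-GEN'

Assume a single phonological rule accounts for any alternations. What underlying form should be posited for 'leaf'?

/muŋɛd/

The stem for 'leaf' ends in [d] in [muŋɛd] but [z] in [muŋɛza].
But 'bone' keeps [z] in both environments ([lonɔz], [lonɔza]), so there is no rule changing /z/ to [d] in isolation.
The alternation reflects intervocalic spirantization: voiced stops become fricatives between vowels. /d/ is underlying.
So 'leaf' = /muŋɛd/.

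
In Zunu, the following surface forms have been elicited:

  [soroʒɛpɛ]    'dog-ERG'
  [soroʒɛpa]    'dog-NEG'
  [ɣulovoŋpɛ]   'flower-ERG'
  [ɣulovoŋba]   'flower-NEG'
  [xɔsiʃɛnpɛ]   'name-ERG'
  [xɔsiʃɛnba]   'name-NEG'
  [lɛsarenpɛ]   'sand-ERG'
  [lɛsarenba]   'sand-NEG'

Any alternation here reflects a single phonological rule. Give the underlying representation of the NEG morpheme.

The NEG suffix surfaces as [-ba] and [-pa], depending on the final segment of the stem.
By contrast the ERG suffix keeps its initial [p] throughout — that segment must be underlying.
So the underlying form is /-ba/, and voiced stops become voiceless after a vowel.

/-ba/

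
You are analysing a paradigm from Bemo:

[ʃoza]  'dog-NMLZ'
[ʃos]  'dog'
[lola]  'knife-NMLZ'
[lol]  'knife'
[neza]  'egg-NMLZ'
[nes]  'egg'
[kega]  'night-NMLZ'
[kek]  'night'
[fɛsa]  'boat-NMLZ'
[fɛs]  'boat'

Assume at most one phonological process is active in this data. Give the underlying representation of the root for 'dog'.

In [ʃoza] and [ʃos] the final segment of 'dog' alternates: [z] ~ [s].
Compare 'boat', with invariant [s] in [fɛsa] and [fɛs]: an analysis with underlying /s/ and a rule producing [z] before the NMLZ suffix would wrongly predict alternation here too.
The underlying segment must be /z/; voiced obstruents become voiceless word-finally, yielding [s] there.

/ʃoz/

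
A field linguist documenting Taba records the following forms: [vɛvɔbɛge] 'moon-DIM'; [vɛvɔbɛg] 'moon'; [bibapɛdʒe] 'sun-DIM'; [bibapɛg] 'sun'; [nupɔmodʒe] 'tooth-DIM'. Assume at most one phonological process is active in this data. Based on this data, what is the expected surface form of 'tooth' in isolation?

[nupɔmog]

'sun' shows [dʒ] ~ [g] at the end of the stem ([bibapɛdʒe] vs [bibapɛg]).
If /g/ were underlying and a rule turned it into [dʒ] before the DIM suffix, 'moon' would also alternate; but it has [g] in both [vɛvɔbɛge] and [vɛvɔbɛg].
So /dʒ/ is underlying, and a rule of depalatalization — palato-alveolar /dʒ/ becomes [g] when no front vowel follows — gives [g].
The one attested form of 'tooth', [nupɔmodʒe], shows underlying /nupɔmodʒ/. Applying the same rule when no front vowel follows gives [nupɔmog].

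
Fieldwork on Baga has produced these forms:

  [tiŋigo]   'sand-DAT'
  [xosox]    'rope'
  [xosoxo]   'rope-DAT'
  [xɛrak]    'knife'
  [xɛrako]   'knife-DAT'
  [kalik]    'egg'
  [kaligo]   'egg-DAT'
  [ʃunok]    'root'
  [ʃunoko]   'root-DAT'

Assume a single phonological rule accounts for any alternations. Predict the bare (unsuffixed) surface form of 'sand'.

[tiŋik]

'egg' shows [k] ~ [g] at the end of the stem ([kalik] vs [kaligo]).
The stem 'knife' ([xɛrak], [xɛrako]) shows [k] unchanged in both environments, so [k] cannot be basic with [g] derived before the DAT suffix.
So /g/ is underlying, and a rule of word-final obstruent devoicing — voiced obstruents become voiceless word-finally — gives [k].
From [tiŋigo] the stem 'sand' is /tiŋig/; word-finally this yields [tiŋik].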